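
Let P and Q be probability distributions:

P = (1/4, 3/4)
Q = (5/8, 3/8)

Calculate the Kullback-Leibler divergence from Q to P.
D(P||Q) = Σ P(i) log₂(P(i)/Q(i))
  i=0: (1/4) × log₂((1/4)/(5/8)) = (1/4) × log₂(2/5) = -0.3305
  i=1: (3/4) × log₂((3/4)/(3/8)) = (3/4) × log₂(2) = 0.7500
D(P||Q) = -0.3305 + 0.7500
  = 0.4195 bits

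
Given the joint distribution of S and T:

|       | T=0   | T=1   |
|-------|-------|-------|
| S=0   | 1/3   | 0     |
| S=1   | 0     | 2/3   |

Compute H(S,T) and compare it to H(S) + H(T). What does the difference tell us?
Marginal P(S) (row sums):
  P(S=0) = 1/3 + 0 = 1/3
  P(S=1) = 0 + 2/3 = 2/3
Marginal P(T) (column sums):
  P(T=0) = 1/3 + 0 = 1/3
  P(T=1) = 0 + 2/3 = 2/3

H(S,T) = -[(1/3)·log₂(1/3) + (2/3)·log₂(2/3)]
  = 0.5283 + 0.3900
  = 0.9183 bits
H(S) = -[(1/3)·log₂(1/3) + (2/3)·log₂(2/3)]
  = 0.5283 + 0.3900
  = 0.9183 bits
H(T) = -[(1/3)·log₂(1/3) + (2/3)·log₂(2/3)]
  = 0.5283 + 0.3900
  = 0.9183 bits

H(S) + H(T) = 0.9183 + 0.9183 = 1.8366 bits
Difference: H(S) + H(T) - H(S,T) = 1.8366 - 0.9183 = 0.9183 bits = I(S;T)

The difference is the mutual information; it is positive here, so S and T are dependent (knowing one reduces uncertainty about the other by 0.9183 bits).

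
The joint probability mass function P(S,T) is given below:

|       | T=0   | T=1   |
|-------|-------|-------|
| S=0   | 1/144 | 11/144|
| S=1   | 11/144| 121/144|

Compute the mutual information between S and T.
Marginal P(S) (row sums):
  P(S=0) = 1/144 + 11/144 = 1/12
  P(S=1) = 11/144 + 121/144 = 11/12
Marginal P(T) (column sums):
  P(T=0) = 1/144 + 11/144 = 1/12
  P(T=1) = 11/144 + 121/144 = 11/12

H(S) = -[(1/12)·log₂(1/12) + (11/12)·log₂(11/12)]
  = 0.2987 + 0.1151
  = 0.4138 bits
H(T) = -[(1/12)·log₂(1/12) + (11/12)·log₂(11/12)]
  = 0.2987 + 0.1151
  = 0.4138 bits
H(S,T) = -[(1/144)·log₂(1/144) + (11/144)·log₂(11/144) + (11/144)·log₂(11/144) + (121/144)·log₂(121/144)]
  = 0.0498 + 0.2834 + 0.2834 + 0.2110
  = 0.8276 bits

I(S;T) = H(S) + H(T) - H(S,T)
  = 0.4138 + 0.4138 - 0.8276
  = 0.0000 bits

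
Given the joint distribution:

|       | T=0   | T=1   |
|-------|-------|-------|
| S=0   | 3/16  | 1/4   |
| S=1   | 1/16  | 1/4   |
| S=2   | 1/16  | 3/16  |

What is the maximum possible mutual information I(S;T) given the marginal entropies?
The upper bound on mutual information is I(S;T) ≤ min(H(S), H(T)).

Marginal P(S) (row sums):
  P(S=0) = 3/16 + 1/4 = 7/16
  P(S=1) = 1/16 + 1/4 = 5/16
  P(S=2) = 1/16 + 3/16 = 1/4
Marginal P(T) (column sums):
  P(T=0) = 3/16 + 1/16 + 1/16 = 5/16
  P(T=1) = 1/4 + 1/4 + 3/16 = 11/16

H(S) = -[(7/16)·log₂(7/16) + (5/16)·log₂(5/16) + (1/4)·log₂(1/4)]
  = 0.5218 + 0.5244 + 0.5000
  = 1.5462 bits
H(T) = -[(5/16)·log₂(5/16) + (11/16)·log₂(11/16)]
  = 0.5244 + 0.3716
  = 0.8960 bits

Maximum possible I(S;T) = min(1.5462, 0.8960) = 0.8960 bits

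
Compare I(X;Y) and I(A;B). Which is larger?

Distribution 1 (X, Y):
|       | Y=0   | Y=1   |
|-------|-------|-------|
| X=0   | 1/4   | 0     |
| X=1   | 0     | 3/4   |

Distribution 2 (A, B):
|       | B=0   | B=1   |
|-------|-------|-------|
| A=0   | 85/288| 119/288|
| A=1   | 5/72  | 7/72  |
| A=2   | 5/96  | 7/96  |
Distribution 1 (X, Y):
Marginal P(X) (row sums):
  P(X=0) = 1/4 + 0 = 1/4
  P(X=1) = 0 + 3/4 = 3/4
Marginal P(Y) (column sums):
  P(Y=0) = 1/4 + 0 = 1/4
  P(Y=1) = 0 + 3/4 = 3/4

H(X) = -[(1/4)·log₂(1/4) + (3/4)·log₂(3/4)]
  = 0.5000 + 0.3113
  = 0.8113 bits
H(Y) = -[(1/4)·log₂(1/4) + (3/4)·log₂(3/4)]
  = 0.5000 + 0.3113
  = 0.8113 bits
H(X,Y) = -[(1/4)·log₂(1/4) + (3/4)·log₂(3/4)]
  = 0.5000 + 0.3113
  = 0.8113 bits

I(X;Y) = H(X) + H(Y) - H(X,Y)
  = 0.8113 + 0.8113 - 0.8113
  = 0.8113 bits

Distribution 2 (A, B):
Marginal P(A) (row sums):
  P(A=0) = 85/288 + 119/288 = 17/24
  P(A=1) = 5/72 + 7/72 = 1/6
  P(A=2) = 5/96 + 7/96 = 1/8
Marginal P(B) (column sums):
  P(B=0) = 85/288 + 5/72 + 5/96 = 5/12
  P(B=1) = 119/288 + 7/72 + 7/96 = 7/12

H(A) = -[(17/24)·log₂(17/24) + (1/6)·log₂(1/6) + (1/8)·log₂(1/8)]
  = 0.3524 + 0.4308 + 0.3750
  = 1.1582 bits
H(B) = -[(5/12)·log₂(5/12) + (7/12)·log₂(7/12)]
  = 0.5263 + 0.4536
  = 0.9799 bits
H(A,B) = -[(85/288)·log₂(85/288) + (119/288)·log₂(119/288) + (5/72)·log₂(5/72) + (7/72)·log₂(7/72) + (5/96)·log₂(5/96) + (7/96)·log₂(7/96)]
  = 0.5196 + 0.5269 + 0.2672 + 0.3269 + 0.2220 + 0.2755
  = 2.1381 bits

I(A;B) = H(A) + H(B) - H(A,B)
  = 1.1582 + 0.9799 - 2.1381
  = 0.0000 bits

I(X;Y) = 0.8113 bits > I(A;B) = 0.0000 bits, so (X, Y) has the higher mutual information (stronger dependence).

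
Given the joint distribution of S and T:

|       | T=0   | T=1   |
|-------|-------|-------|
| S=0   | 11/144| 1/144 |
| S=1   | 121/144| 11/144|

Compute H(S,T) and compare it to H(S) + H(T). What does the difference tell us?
Marginal P(S) (row sums):
  P(S=0) = 11/144 + 1/144 = 1/12
  P(S=1) = 121/144 + 11/144 = 11/12
Marginal P(T) (column sums):
  P(T=0) = 11/144 + 121/144 = 11/12
  P(T=1) = 1/144 + 11/144 = 1/12

H(S,T) = -[(11/144)·log₂(11/144) + (1/144)·log₂(1/144) + (121/144)·log₂(121/144) + (11/144)·log₂(11/144)]
  = 0.2834 + 0.0498 + 0.2110 + 0.2834
  = 0.8276 bits
H(S) = -[(1/12)·log₂(1/12) + (11/12)·log₂(11/12)]
  = 0.2987 + 0.1151
  = 0.4138 bits
H(T) = -[(11/12)·log₂(11/12) + (1/12)·log₂(1/12)]
  = 0.1151 + 0.2987
  = 0.4138 bits

H(S) + H(T) = 0.4138 + 0.4138 = 0.8276 bits
Difference: H(S) + H(T) - H(S,T) = 0.8276 - 0.8276 = 0.0000 bits = I(S;T)

The difference is the mutual information; it is 0 here, so S and T are independent (the joint entropy equals the sum of the marginal entropies).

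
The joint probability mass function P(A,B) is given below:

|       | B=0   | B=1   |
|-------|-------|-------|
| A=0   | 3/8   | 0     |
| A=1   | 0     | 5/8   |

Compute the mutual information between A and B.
Marginal P(A) (row sums):
  P(A=0) = 3/8 + 0 = 3/8
  P(A=1) = 0 + 5/8 = 5/8
Marginal P(B) (column sums):
  P(B=0) = 3/8 + 0 = 3/8
  P(B=1) = 0 + 5/8 = 5/8

H(A) = -[(3/8)·log₂(3/8) + (5/8)·log₂(5/8)]
  = 0.5306 + 0.4238
  = 0.9544 bits
H(B) = -[(3/8)·log₂(3/8) + (5/8)·log₂(5/8)]
  = 0.5306 + 0.4238
  = 0.9544 bits
H(A,B) = -[(3/8)·log₂(3/8) + (5/8)·log₂(5/8)]
  = 0.5306 + 0.4238
  = 0.9544 bits

I(A;B) = H(A) + H(B) - H(A,B)
  = 0.9544 + 0.9544 - 0.9544
  = 0.9544 bits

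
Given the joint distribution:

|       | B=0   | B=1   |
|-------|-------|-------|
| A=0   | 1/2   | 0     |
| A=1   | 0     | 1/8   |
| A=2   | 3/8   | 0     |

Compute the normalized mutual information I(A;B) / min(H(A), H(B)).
Marginal P(A) (row sums):
  P(A=0) = 1/2 + 0 = 1/2
  P(A=1) = 0 + 1/8 = 1/8
  P(A=2) = 3/8 + 0 = 3/8
Marginal P(B) (column sums):
  P(B=0) = 1/2 + 0 + 3/8 = 7/8
  P(B=1) = 0 + 1/8 + 0 = 1/8

H(A) = -[(1/2)·log₂(1/2) + (1/8)·log₂(1/8) + (3/8)·log₂(3/8)]
  = 0.5000 + 0.3750 + 0.5306
  = 1.4056 bits
H(B) = -[(7/8)·log₂(7/8) + (1/8)·log₂(1/8)]
  = 0.1686 + 0.3750
  = 0.5436 bits
H(A,B) = -[(1/2)·log₂(1/2) + (1/8)·log₂(1/8) + (3/8)·log₂(3/8)]
  = 0.5000 + 0.3750 + 0.5306
  = 1.4056 bits

I(A;B) = H(A) + H(B) - H(A,B)
  = 1.4056 + 0.5436 - 1.4056
  = 0.5436 bits

min(H(A), H(B)) = min(1.4056, 0.5436) = 0.5436 bits
Normalized MI = 0.5436 / 0.5436 = 1.0000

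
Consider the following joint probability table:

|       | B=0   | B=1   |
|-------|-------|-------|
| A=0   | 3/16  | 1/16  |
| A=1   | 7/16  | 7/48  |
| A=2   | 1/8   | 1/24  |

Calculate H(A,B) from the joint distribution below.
H(A,B) = -Σ P(A,B) log₂ P(A,B), summed over the non-zero cells:
H(A,B) = -[(3/16)·log₂(3/16) + (1/16)·log₂(1/16) + (7/16)·log₂(7/16) + (7/48)·log₂(7/48) + (1/8)·log₂(1/8) + (1/24)·log₂(1/24)]
  = 0.4528 + 0.2500 + 0.5218 + 0.4051 + 0.3750 + 0.1910
  = 2.1957 bits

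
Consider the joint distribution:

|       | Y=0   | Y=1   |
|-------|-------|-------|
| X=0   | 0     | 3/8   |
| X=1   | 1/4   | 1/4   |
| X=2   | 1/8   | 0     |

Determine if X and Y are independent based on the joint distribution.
Marginal P(X) (row sums):
  P(X=0) = 0 + 3/8 = 3/8
  P(X=1) = 1/4 + 1/4 = 1/2
  P(X=2) = 1/8 + 0 = 1/8
Marginal P(Y) (column sums):
  P(Y=0) = 0 + 1/4 + 1/8 = 3/8
  P(Y=1) = 3/8 + 1/4 + 0 = 5/8

X and Y are independent iff P(X=i,Y=j) = P(X=i)·P(Y=j) for every cell.
  P(X=0)·P(Y=0) = 3/8 × 3/8 = 9/64, but P(X=0,Y=0) = 0 ✗

No, X and Y are not independent. Quantitatively, I(X;Y) > 0:

H(X) = -[(3/8)·log₂(3/8) + (1/2)·log₂(1/2) + (1/8)·log₂(1/8)]
  = 0.5306 + 0.5000 + 0.3750
  = 1.4056 bits
H(Y) = -[(3/8)·log₂(3/8) + (5/8)·log₂(5/8)]
  = 0.5306 + 0.4238
  = 0.9544 bits
H(X,Y) = -[(3/8)·log₂(3/8) + (1/4)·log₂(1/4) + (1/4)·log₂(1/4) + (1/8)·log₂(1/8)]
  = 0.5306 + 0.5000 + 0.5000 + 0.3750
  = 1.9056 bits
I(X;Y) = H(X) + H(Y) - H(X,Y) = 1.4056 + 0.9544 - 1.9056 = 0.4544 bits > 0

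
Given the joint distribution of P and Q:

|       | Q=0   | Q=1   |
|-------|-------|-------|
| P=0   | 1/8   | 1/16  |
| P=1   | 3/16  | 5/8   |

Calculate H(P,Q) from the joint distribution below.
H(P,Q) = -Σ P(P,Q) log₂ P(P,Q), summed over the non-zero cells:
H(P,Q) = -[(1/8)·log₂(1/8) + (1/16)·log₂(1/16) + (3/16)·log₂(3/16) + (5/8)·log₂(5/8)]
  = 0.3750 + 0.2500 + 0.4528 + 0.4238
  = 1.5016 bits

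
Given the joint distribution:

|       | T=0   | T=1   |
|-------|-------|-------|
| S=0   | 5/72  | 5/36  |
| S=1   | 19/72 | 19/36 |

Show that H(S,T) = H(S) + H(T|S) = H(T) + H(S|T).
Marginal P(S) (row sums):
  P(S=0) = 5/72 + 5/36 = 5/24
  P(S=1) = 19/72 + 19/36 = 19/24
Marginal P(T) (column sums):
  P(T=0) = 5/72 + 19/72 = 1/3
  P(T=1) = 5/36 + 19/36 = 2/3

Decomposition 1: H(S) + H(T|S)
H(S) = -[(5/24)·log₂(5/24) + (19/24)·log₂(19/24)]
  = 0.4715 + 0.2668
  = 0.7383 bits
H(T|S) = -Σ P(S,T)·log₂ P(T|S), where P(T|S) = P(S,T) / P(S)
  (S=0,T=0): P(T|S) = (5/72)/(5/24) = 1/3;  -(5/72)·log₂(1/3) = 0.1101
  (S=0,T=1): P(T|S) = (5/36)/(5/24) = 2/3;  -(5/36)·log₂(2/3) = 0.0812
  (S=1,T=0): P(T|S) = (19/72)/(19/24) = 1/3;  -(19/72)·log₂(1/3) = 0.4183
  (S=1,T=1): P(T|S) = (19/36)/(19/24) = 2/3;  -(19/36)·log₂(2/3) = 0.3087
H(T|S) = 0.1101 + 0.0812 + 0.4183 + 0.3087
  = 0.9183 bits
H(S) + H(T|S) = 0.7383 + 0.9183 = 1.6566 bits

Decomposition 2: H(T) + H(S|T)
H(T) = -[(1/3)·log₂(1/3) + (2/3)·log₂(2/3)]
  = 0.5283 + 0.3900
  = 0.9183 bits
H(S|T) = -Σ P(S,T)·log₂ P(S|T), where P(S|T) = P(S,T) / P(T)
  (S=0,T=0): P(S|T) = (5/72)/(1/3) = 5/24;  -(5/72)·log₂(5/24) = 0.1572
  (S=0,T=1): P(S|T) = (5/36)/(2/3) = 5/24;  -(5/36)·log₂(5/24) = 0.3143
  (S=1,T=0): P(S|T) = (19/72)/(1/3) = 19/24;  -(19/72)·log₂(19/24) = 0.0889
  (S=1,T=1): P(S|T) = (19/36)/(2/3) = 19/24;  -(19/36)·log₂(19/24) = 0.1779
H(S|T) = 0.1572 + 0.3143 + 0.0889 + 0.1779
  = 0.7383 bits
H(T) + H(S|T) = 0.9183 + 0.7383 = 1.6566 bits

Direct computation of the joint entropy:
H(S,T) = -[(5/72)·log₂(5/72) + (5/36)·log₂(5/36) + (19/72)·log₂(19/72) + (19/36)·log₂(19/36)]
  = 0.2672 + 0.3956 + 0.5072 + 0.4866
  = 1.6566 bits

All three agree: H(S,T) = 1.6566 bits ✓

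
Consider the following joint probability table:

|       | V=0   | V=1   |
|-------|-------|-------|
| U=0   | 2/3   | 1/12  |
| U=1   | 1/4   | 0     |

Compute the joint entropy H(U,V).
H(U,V) = -Σ P(U,V) log₂ P(U,V), summed over the non-zero cells:
H(U,V) = -[(2/3)·log₂(2/3) + (1/12)·log₂(1/12) + (1/4)·log₂(1/4)]
  = 0.3900 + 0.2987 + 0.5000
  = 1.1887 bits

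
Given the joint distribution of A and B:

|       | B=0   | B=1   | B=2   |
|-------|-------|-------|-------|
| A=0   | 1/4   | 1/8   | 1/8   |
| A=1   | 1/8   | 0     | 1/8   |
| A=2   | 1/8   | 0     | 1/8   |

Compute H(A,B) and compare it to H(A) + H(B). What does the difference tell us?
Marginal P(A) (row sums):
  P(A=0) = 1/4 + 1/8 + 1/8 = 1/2
  P(A=1) = 1/8 + 0 + 1/8 = 1/4
  P(A=2) = 1/8 + 0 + 1/8 = 1/4
Marginal P(B) (column sums):
  P(B=0) = 1/4 + 1/8 + 1/8 = 1/2
  P(B=1) = 1/8 + 0 + 0 = 1/8
  P(B=2) = 1/8 + 1/8 + 1/8 = 3/8

H(A,B) = -[(1/4)·log₂(1/4) + (1/8)·log₂(1/8) + (1/8)·log₂(1/8) + (1/8)·log₂(1/8) + (1/8)·log₂(1/8) + (1/8)·log₂(1/8) + (1/8)·log₂(1/8)]
  = 0.5000 + 0.3750 + 0.3750 + 0.3750 + 0.3750 + 0.3750 + 0.3750
  = 2.7500 bits
H(A) = -[(1/2)·log₂(1/2) + (1/4)·log₂(1/4) + (1/4)·log₂(1/4)]
  = 0.5000 + 0.5000 + 0.5000
  = 1.5000 bits
H(B) = -[(1/2)·log₂(1/2) + (1/8)·log₂(1/8) + (3/8)·log₂(3/8)]
  = 0.5000 + 0.3750 + 0.5306
  = 1.4056 bits

H(A) + H(B) = 1.5000 + 1.4056 = 2.9056 bits
Difference: H(A) + H(B) - H(A,B) = 2.9056 - 2.7500 = 0.1556 bits = I(A;B)

The difference is the mutual information; it is positive here, so A and B are dependent (knowing one reduces uncertainty about the other by 0.1556 bits).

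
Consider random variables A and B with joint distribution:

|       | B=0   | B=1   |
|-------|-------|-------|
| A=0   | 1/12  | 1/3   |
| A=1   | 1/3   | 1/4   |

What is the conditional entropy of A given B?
Marginal P(B) (column sums):
  P(B=0) = 1/12 + 1/3 = 5/12
  P(B=1) = 1/3 + 1/4 = 7/12

H(A|B) = -Σ P(A,B)·log₂ P(A|B), where P(A|B) = P(A,B) / P(B)
  (A=0,B=0): P(A|B) = (1/12)/(5/12) = 1/5;  -(1/12)·log₂(1/5) = 0.1935
  (A=0,B=1): P(A|B) = (1/3)/(7/12) = 4/7;  -(1/3)·log₂(4/7) = 0.2691
  (A=1,B=0): P(A|B) = (1/3)/(5/12) = 4/5;  -(1/3)·log₂(4/5) = 0.1073
  (A=1,B=1): P(A|B) = (1/4)/(7/12) = 3/7;  -(1/4)·log₂(3/7) = 0.3056
H(A|B) = 0.1935 + 0.2691 + 0.1073 + 0.3056
  = 0.8755 bits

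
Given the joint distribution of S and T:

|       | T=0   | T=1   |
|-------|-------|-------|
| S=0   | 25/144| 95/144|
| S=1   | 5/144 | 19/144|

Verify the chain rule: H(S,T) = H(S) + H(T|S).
Left side:
H(S,T) = -[(25/144)·log₂(25/144) + (95/144)·log₂(95/144) + (5/144)·log₂(5/144) + (19/144)·log₂(19/144)]
  = 0.4386 + 0.3959 + 0.1683 + 0.3855
  = 1.3883 bits

Right side:
Marginal P(S) (row sums):
  P(S=0) = 25/144 + 95/144 = 5/6
  P(S=1) = 5/144 + 19/144 = 1/6
H(S) = -[(5/6)·log₂(5/6) + (1/6)·log₂(1/6)]
  = 0.2192 + 0.4308
  = 0.6500 bits
H(T|S) = -Σ P(S,T)·log₂ P(T|S), where P(T|S) = P(S,T) / P(S)
  (S=0,T=0): P(T|S) = (25/144)/(5/6) = 5/24;  -(25/144)·log₂(5/24) = 0.3929
  (S=0,T=1): P(T|S) = (95/144)/(5/6) = 19/24;  -(95/144)·log₂(19/24) = 0.2223
  (S=1,T=0): P(T|S) = (5/144)/(1/6) = 5/24;  -(5/144)·log₂(5/24) = 0.0786
  (S=1,T=1): P(T|S) = (19/144)/(1/6) = 19/24;  -(19/144)·log₂(19/24) = 0.0445
H(T|S) = 0.3929 + 0.2223 + 0.0786 + 0.0445
  = 0.7383 bits
H(S) + H(T|S) = 0.6500 + 0.7383 = 1.3883 bits

Both sides equal 1.3883 bits, so the chain rule holds ✓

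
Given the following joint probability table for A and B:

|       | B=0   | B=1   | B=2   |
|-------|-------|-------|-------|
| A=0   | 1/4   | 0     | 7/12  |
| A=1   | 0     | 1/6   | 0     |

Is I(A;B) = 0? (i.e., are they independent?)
Marginal P(A) (row sums):
  P(A=0) = 1/4 + 0 + 7/12 = 5/6
  P(A=1) = 0 + 1/6 + 0 = 1/6
Marginal P(B) (column sums):
  P(B=0) = 1/4 + 0 = 1/4
  P(B=1) = 0 + 1/6 = 1/6
  P(B=2) = 7/12 + 0 = 7/12

A and B are independent iff P(A=i,B=j) = P(A=i)·P(B=j) for every cell.
  P(A=0)·P(B=0) = 5/6 × 1/4 = 5/24, but P(A=0,B=0) = 1/4 ✗

No, A and B are not independent. Quantitatively, I(A;B) > 0:

H(A) = -[(5/6)·log₂(5/6) + (1/6)·log₂(1/6)]
  = 0.2192 + 0.4308
  = 0.6500 bits
H(B) = -[(1/4)·log₂(1/4) + (1/6)·log₂(1/6) + (7/12)·log₂(7/12)]
  = 0.5000 + 0.4308 + 0.4536
  = 1.3844 bits
H(A,B) = -[(1/4)·log₂(1/4) + (7/12)·log₂(7/12) + (1/6)·log₂(1/6)]
  = 0.5000 + 0.4536 + 0.4308
  = 1.3844 bits
I(A;B) = H(A) + H(B) - H(A,B) = 0.6500 + 1.3844 - 1.3844 = 0.6500 bits > 0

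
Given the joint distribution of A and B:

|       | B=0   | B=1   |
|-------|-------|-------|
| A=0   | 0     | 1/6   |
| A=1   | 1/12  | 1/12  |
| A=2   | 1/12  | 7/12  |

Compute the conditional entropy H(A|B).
Marginal P(B) (column sums):
  P(B=0) = 0 + 1/12 + 1/12 = 1/6
  P(B=1) = 1/6 + 1/12 + 7/12 = 5/6

H(A|B) = -Σ P(A,B)·log₂ P(A|B), where P(A|B) = P(A,B) / P(B)
  (cells with P(A,B) = 0 contribute 0)
  (A=0,B=1): P(A|B) = (1/6)/(5/6) = 1/5;  -(1/6)·log₂(1/5) = 0.3870
  (A=1,B=0): P(A|B) = (1/12)/(1/6) = 1/2;  -(1/12)·log₂(1/2) = 0.0833
  (A=1,B=1): P(A|B) = (1/12)/(5/6) = 1/10;  -(1/12)·log₂(1/10) = 0.2768
  (A=2,B=0): P(A|B) = (1/12)/(1/6) = 1/2;  -(1/12)·log₂(1/2) = 0.0833
  (A=2,B=1): P(A|B) = (7/12)/(5/6) = 7/10;  -(7/12)·log₂(7/10) = 0.3002
H(A|B) = 0.3870 + 0.0833 + 0.2768 + 0.0833 + 0.3002
  = 1.1306 bits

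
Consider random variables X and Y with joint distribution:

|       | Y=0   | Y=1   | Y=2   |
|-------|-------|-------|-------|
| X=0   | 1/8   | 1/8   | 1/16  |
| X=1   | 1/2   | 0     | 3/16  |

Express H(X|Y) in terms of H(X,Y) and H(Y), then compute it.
H(X|Y) = H(X,Y) - H(Y)

Marginal P(Y) (column sums):
  P(Y=0) = 1/8 + 1/2 = 5/8
  P(Y=1) = 1/8 + 0 = 1/8
  P(Y=2) = 1/16 + 3/16 = 1/4

H(X,Y) = -[(1/8)·log₂(1/8) + (1/8)·log₂(1/8) + (1/16)·log₂(1/16) + (1/2)·log₂(1/2) + (3/16)·log₂(3/16)]
  = 0.3750 + 0.3750 + 0.2500 + 0.5000 + 0.4528
  = 1.9528 bits
H(Y) = -[(5/8)·log₂(5/8) + (1/8)·log₂(1/8) + (1/4)·log₂(1/4)]
  = 0.4238 + 0.3750 + 0.5000
  = 1.2988 bits

H(X|Y) = 1.9528 - 1.2988 = 0.6540 bits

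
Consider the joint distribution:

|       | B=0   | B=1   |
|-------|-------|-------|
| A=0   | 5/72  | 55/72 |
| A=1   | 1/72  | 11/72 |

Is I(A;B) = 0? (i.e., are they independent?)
Marginal P(A) (row sums):
  P(A=0) = 5/72 + 55/72 = 5/6
  P(A=1) = 1/72 + 11/72 = 1/6
Marginal P(B) (column sums):
  P(B=0) = 5/72 + 1/72 = 1/12
  P(B=1) = 55/72 + 11/72 = 11/12

A and B are independent iff P(A=i,B=j) = P(A=i)·P(B=j) for every cell.
  P(A=0)·P(B=0) = 5/6 × 1/12 = 5/72 = P(A=0,B=0) ✓
  P(A=0)·P(B=1) = 5/6 × 11/12 = 55/72 = P(A=0,B=1) ✓
  P(A=1)·P(B=0) = 1/6 × 1/12 = 1/72 = P(A=1,B=0) ✓
  P(A=1)·P(B=1) = 1/6 × 11/12 = 11/72 = P(A=1,B=1) ✓

Yes, A and B are independent: every cell factors, so I(A;B) = 0 bits.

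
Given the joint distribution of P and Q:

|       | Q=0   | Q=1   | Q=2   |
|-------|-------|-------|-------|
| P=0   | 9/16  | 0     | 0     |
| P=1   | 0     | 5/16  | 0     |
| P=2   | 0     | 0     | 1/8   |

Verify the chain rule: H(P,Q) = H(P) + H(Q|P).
Left side:
H(P,Q) = -[(9/16)·log₂(9/16) + (5/16)·log₂(5/16) + (1/8)·log₂(1/8)]
  = 0.4669 + 0.5244 + 0.3750
  = 1.3663 bits

Right side:
Marginal P(P) (row sums):
  P(P=0) = 9/16 + 0 + 0 = 9/16
  P(P=1) = 0 + 5/16 + 0 = 5/16
  P(P=2) = 0 + 0 + 1/8 = 1/8
H(P) = -[(9/16)·log₂(9/16) + (5/16)·log₂(5/16) + (1/8)·log₂(1/8)]
  = 0.4669 + 0.5244 + 0.3750
  = 1.3663 bits
H(Q|P) = -Σ P(P,Q)·log₂ P(Q|P), where P(Q|P) = P(P,Q) / P(P)
  (cells with P(P,Q) = 0 contribute 0)
  (P=0,Q=0): P(Q|P) = (9/16)/(9/16) = 1;  -(9/16)·log₂(1) = 0.0000
  (P=1,Q=1): P(Q|P) = (5/16)/(5/16) = 1;  -(5/16)·log₂(1) = 0.0000
  (P=2,Q=2): P(Q|P) = (1/8)/(1/8) = 1;  -(1/8)·log₂(1) = 0.0000
H(Q|P) = 0.0000 + 0.0000 + 0.0000
  = 0.0000 bits
H(P) + H(Q|P) = 1.3663 + 0.0000 = 1.3663 bits

Both sides equal 1.3663 bits, so the chain rule holds ✓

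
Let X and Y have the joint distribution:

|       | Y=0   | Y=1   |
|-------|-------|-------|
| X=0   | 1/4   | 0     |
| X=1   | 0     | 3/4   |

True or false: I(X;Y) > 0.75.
Marginal P(X) (row sums):
  P(X=0) = 1/4 + 0 = 1/4
  P(X=1) = 0 + 3/4 = 3/4
Marginal P(Y) (column sums):
  P(Y=0) = 1/4 + 0 = 1/4
  P(Y=1) = 0 + 3/4 = 3/4

H(X) = -[(1/4)·log₂(1/4) + (3/4)·log₂(3/4)]
  = 0.5000 + 0.3113
  = 0.8113 bits
H(Y) = -[(1/4)·log₂(1/4) + (3/4)·log₂(3/4)]
  = 0.5000 + 0.3113
  = 0.8113 bits
H(X,Y) = -[(1/4)·log₂(1/4) + (3/4)·log₂(3/4)]
  = 0.5000 + 0.3113
  = 0.8113 bits

I(X;Y) = H(X) + H(Y) - H(X,Y)
  = 0.8113 + 0.8113 - 0.8113
  = 0.8113 bits

True. I(X;Y) = 0.8113 bits, which is > 0.75 bits.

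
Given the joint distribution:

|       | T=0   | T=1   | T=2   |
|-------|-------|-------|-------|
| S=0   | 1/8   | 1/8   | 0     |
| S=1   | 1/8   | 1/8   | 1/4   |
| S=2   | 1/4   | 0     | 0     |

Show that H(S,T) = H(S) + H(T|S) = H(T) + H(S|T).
Marginal P(S) (row sums):
  P(S=0) = 1/8 + 1/8 + 0 = 1/4
  P(S=1) = 1/8 + 1/8 + 1/4 = 1/2
  P(S=2) = 1/4 + 0 + 0 = 1/4
Marginal P(T) (column sums):
  P(T=0) = 1/8 + 1/8 + 1/4 = 1/2
  P(T=1) = 1/8 + 1/8 + 0 = 1/4
  P(T=2) = 0 + 1/4 + 0 = 1/4

Decomposition 1: H(S) + H(T|S)
H(S) = -[(1/4)·log₂(1/4) + (1/2)·log₂(1/2) + (1/4)·log₂(1/4)]
  = 0.5000 + 0.5000 + 0.5000
  = 1.5000 bits
H(T|S) = -Σ P(S,T)·log₂ P(T|S), where P(T|S) = P(S,T) / P(S)
  (cells with P(S,T) = 0 contribute 0)
  (S=0,T=0): P(T|S) = (1/8)/(1/4) = 1/2;  -(1/8)·log₂(1/2) = 0.1250
  (S=0,T=1): P(T|S) = (1/8)/(1/4) = 1/2;  -(1/8)·log₂(1/2) = 0.1250
  (S=1,T=0): P(T|S) = (1/8)/(1/2) = 1/4;  -(1/8)·log₂(1/4) = 0.2500
  (S=1,T=1): P(T|S) = (1/8)/(1/2) = 1/4;  -(1/8)·log₂(1/4) = 0.2500
  (S=1,T=2): P(T|S) = (1/4)/(1/2) = 1/2;  -(1/4)·log₂(1/2) = 0.2500
  (S=2,T=0): P(T|S) = (1/4)/(1/4) = 1;  -(1/4)·log₂(1) = 0.0000
H(T|S) = 0.1250 + 0.1250 + 0.2500 + 0.2500 + 0.2500 + 0.0000
  = 1.0000 bits
H(S) + H(T|S) = 1.5000 + 1.0000 = 2.5000 bits

Decomposition 2: H(T) + H(S|T)
H(T) = -[(1/2)·log₂(1/2) + (1/4)·log₂(1/4) + (1/4)·log₂(1/4)]
  = 0.5000 + 0.5000 + 0.5000
  = 1.5000 bits
H(S|T) = -Σ P(S,T)·log₂ P(S|T), where P(S|T) = P(S,T) / P(T)
  (cells with P(S,T) = 0 contribute 0)
  (S=0,T=0): P(S|T) = (1/8)/(1/2) = 1/4;  -(1/8)·log₂(1/4) = 0.2500
  (S=0,T=1): P(S|T) = (1/8)/(1/4) = 1/2;  -(1/8)·log₂(1/2) = 0.1250
  (S=1,T=0): P(S|T) = (1/8)/(1/2) = 1/4;  -(1/8)·log₂(1/4) = 0.2500
  (S=1,T=1): P(S|T) = (1/8)/(1/4) = 1/2;  -(1/8)·log₂(1/2) = 0.1250
  (S=1,T=2): P(S|T) = (1/4)/(1/4) = 1;  -(1/4)·log₂(1) = 0.0000
  (S=2,T=0): P(S|T) = (1/4)/(1/2) = 1/2;  -(1/4)·log₂(1/2) = 0.2500
H(S|T) = 0.2500 + 0.1250 + 0.2500 + 0.1250 + 0.0000 + 0.2500
  = 1.0000 bits
H(T) + H(S|T) = 1.5000 + 1.0000 = 2.5000 bits

Direct computation of the joint entropy:
H(S,T) = -[(1/8)·log₂(1/8) + (1/8)·log₂(1/8) + (1/8)·log₂(1/8) + (1/8)·log₂(1/8) + (1/4)·log₂(1/4) + (1/4)·log₂(1/4)]
  = 0.3750 + 0.3750 + 0.3750 + 0.3750 + 0.5000 + 0.5000
  = 2.5000 bits

All three agree: H(S,T) = 2.5000 bits ✓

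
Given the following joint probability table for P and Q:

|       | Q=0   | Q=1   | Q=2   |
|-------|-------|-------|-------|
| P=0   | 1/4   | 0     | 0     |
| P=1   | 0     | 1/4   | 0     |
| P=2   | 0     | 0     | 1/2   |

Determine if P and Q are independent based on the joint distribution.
Marginal P(P) (row sums):
  P(P=0) = 1/4 + 0 + 0 = 1/4
  P(P=1) = 0 + 1/4 + 0 = 1/4
  P(P=2) = 0 + 0 + 1/2 = 1/2
Marginal P(Q) (column sums):
  P(Q=0) = 1/4 + 0 + 0 = 1/4
  P(Q=1) = 0 + 1/4 + 0 = 1/4
  P(Q=2) = 0 + 0 + 1/2 = 1/2

P and Q are independent iff P(P=i,Q=j) = P(P=i)·P(Q=j) for every cell.
  P(P=0)·P(Q=0) = 1/4 × 1/4 = 1/16, but P(P=0,Q=0) = 1/4 ✗

No, P and Q are not independent. Quantitatively, I(P;Q) > 0:

H(P) = -[(1/4)·log₂(1/4) + (1/4)·log₂(1/4) + (1/2)·log₂(1/2)]
  = 0.5000 + 0.5000 + 0.5000
  = 1.5000 bits
H(Q) = -[(1/4)·log₂(1/4) + (1/4)·log₂(1/4) + (1/2)·log₂(1/2)]
  = 0.5000 + 0.5000 + 0.5000
  = 1.5000 bits
H(P,Q) = -[(1/4)·log₂(1/4) + (1/4)·log₂(1/4) + (1/2)·log₂(1/2)]
  = 0.5000 + 0.5000 + 0.5000
  = 1.5000 bits
I(P;Q) = H(P) + H(Q) - H(P,Q) = 1.5000 + 1.5000 - 1.5000 = 1.5000 bits > 0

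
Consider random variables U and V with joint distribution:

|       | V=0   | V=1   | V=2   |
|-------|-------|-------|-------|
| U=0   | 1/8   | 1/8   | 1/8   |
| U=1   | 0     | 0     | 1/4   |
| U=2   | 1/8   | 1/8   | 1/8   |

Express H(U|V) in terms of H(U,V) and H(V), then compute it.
H(U|V) = H(U,V) - H(V)

Marginal P(V) (column sums):
  P(V=0) = 1/8 + 0 + 1/8 = 1/4
  P(V=1) = 1/8 + 0 + 1/8 = 1/4
  P(V=2) = 1/8 + 1/4 + 1/8 = 1/2

H(U,V) = -[(1/8)·log₂(1/8) + (1/8)·log₂(1/8) + (1/8)·log₂(1/8) + (1/4)·log₂(1/4) + (1/8)·log₂(1/8) + (1/8)·log₂(1/8) + (1/8)·log₂(1/8)]
  = 0.3750 + 0.3750 + 0.3750 + 0.5000 + 0.3750 + 0.3750 + 0.3750
  = 2.7500 bits
H(V) = -[(1/4)·log₂(1/4) + (1/4)·log₂(1/4) + (1/2)·log₂(1/2)]
  = 0.5000 + 0.5000 + 0.5000
  = 1.5000 bits

H(U|V) = 2.7500 - 1.5000 = 1.2500 bits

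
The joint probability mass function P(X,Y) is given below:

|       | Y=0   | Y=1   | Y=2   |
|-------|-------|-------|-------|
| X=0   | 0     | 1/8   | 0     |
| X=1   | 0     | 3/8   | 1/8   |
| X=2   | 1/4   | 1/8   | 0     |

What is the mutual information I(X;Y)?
Marginal P(X) (row sums):
  P(X=0) = 0 + 1/8 + 0 = 1/8
  P(X=1) = 0 + 3/8 + 1/8 = 1/2
  P(X=2) = 1/4 + 1/8 + 0 = 3/8
Marginal P(Y) (column sums):
  P(Y=0) = 0 + 0 + 1/4 = 1/4
  P(Y=1) = 1/8 + 3/8 + 1/8 = 5/8
  P(Y=2) = 0 + 1/8 + 0 = 1/8

H(X) = -[(1/8)·log₂(1/8) + (1/2)·log₂(1/2) + (3/8)·log₂(3/8)]
  = 0.3750 + 0.5000 + 0.5306
  = 1.4056 bits
H(Y) = -[(1/4)·log₂(1/4) + (5/8)·log₂(5/8) + (1/8)·log₂(1/8)]
  = 0.5000 + 0.4238 + 0.3750
  = 1.2988 bits
H(X,Y) = -[(1/8)·log₂(1/8) + (3/8)·log₂(3/8) + (1/8)·log₂(1/8) + (1/4)·log₂(1/4) + (1/8)·log₂(1/8)]
  = 0.3750 + 0.5306 + 0.3750 + 0.5000 + 0.3750
  = 2.1556 bits

I(X;Y) = H(X) + H(Y) - H(X,Y)
  = 1.4056 + 1.2988 - 2.1556
  = 0.5488 bits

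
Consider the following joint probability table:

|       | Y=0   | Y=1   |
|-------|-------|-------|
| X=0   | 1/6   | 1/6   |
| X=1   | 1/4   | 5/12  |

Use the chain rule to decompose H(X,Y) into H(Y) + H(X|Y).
By the chain rule: H(X,Y) = H(Y) + H(X|Y)

Marginal P(Y) (column sums):
  P(Y=0) = 1/6 + 1/4 = 5/12
  P(Y=1) = 1/6 + 5/12 = 7/12
H(Y) = -[(5/12)·log₂(5/12) + (7/12)·log₂(7/12)]
  = 0.5263 + 0.4536
  = 0.9799 bits
H(X|Y) = -Σ P(X,Y)·log₂ P(X|Y), where P(X|Y) = P(X,Y) / P(Y)
  (X=0,Y=0): P(X|Y) = (1/6)/(5/12) = 2/5;  -(1/6)·log₂(2/5) = 0.2203
  (X=0,Y=1): P(X|Y) = (1/6)/(7/12) = 2/7;  -(1/6)·log₂(2/7) = 0.3012
  (X=1,Y=0): P(X|Y) = (1/4)/(5/12) = 3/5;  -(1/4)·log₂(3/5) = 0.1842
  (X=1,Y=1): P(X|Y) = (5/12)/(7/12) = 5/7;  -(5/12)·log₂(5/7) = 0.2023
H(X|Y) = 0.2203 + 0.3012 + 0.1842 + 0.2023
  = 0.9080 bits

H(X,Y) = H(Y) + H(X|Y) = 0.9799 + 0.9080 = 1.8879 bits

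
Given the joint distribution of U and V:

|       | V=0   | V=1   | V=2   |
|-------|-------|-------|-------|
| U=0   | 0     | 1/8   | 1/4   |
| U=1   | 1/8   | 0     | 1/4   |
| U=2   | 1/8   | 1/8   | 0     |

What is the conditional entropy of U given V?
Marginal P(V) (column sums):
  P(V=0) = 0 + 1/8 + 1/8 = 1/4
  P(V=1) = 1/8 + 0 + 1/8 = 1/4
  P(V=2) = 1/4 + 1/4 + 0 = 1/2

H(U|V) = -Σ P(U,V)·log₂ P(U|V), where P(U|V) = P(U,V) / P(V)
  (cells with P(U,V) = 0 contribute 0)
  (U=0,V=1): P(U|V) = (1/8)/(1/4) = 1/2;  -(1/8)·log₂(1/2) = 0.1250
  (U=0,V=2): P(U|V) = (1/4)/(1/2) = 1/2;  -(1/4)·log₂(1/2) = 0.2500
  (U=1,V=0): P(U|V) = (1/8)/(1/4) = 1/2;  -(1/8)·log₂(1/2) = 0.1250
  (U=1,V=2): P(U|V) = (1/4)/(1/2) = 1/2;  -(1/4)·log₂(1/2) = 0.2500
  (U=2,V=0): P(U|V) = (1/8)/(1/4) = 1/2;  -(1/8)·log₂(1/2) = 0.1250
  (U=2,V=1): P(U|V) = (1/8)/(1/4) = 1/2;  -(1/8)·log₂(1/2) = 0.1250
H(U|V) = 0.1250 + 0.2500 + 0.1250 + 0.2500 + 0.1250 + 0.1250
  = 1.0000 bits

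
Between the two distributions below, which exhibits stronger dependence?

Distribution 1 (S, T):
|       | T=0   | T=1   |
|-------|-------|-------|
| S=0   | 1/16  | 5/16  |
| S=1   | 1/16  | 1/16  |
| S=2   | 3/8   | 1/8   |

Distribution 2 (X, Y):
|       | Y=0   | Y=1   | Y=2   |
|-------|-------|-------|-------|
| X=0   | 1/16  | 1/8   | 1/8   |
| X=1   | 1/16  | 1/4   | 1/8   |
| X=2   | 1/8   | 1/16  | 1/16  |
Distribution 1 (S, T):
Marginal P(S) (row sums):
  P(S=0) = 1/16 + 5/16 = 3/8
  P(S=1) = 1/16 + 1/16 = 1/8
  P(S=2) = 3/8 + 1/8 = 1/2
Marginal P(T) (column sums):
  P(T=0) = 1/16 + 1/16 + 3/8 = 1/2
  P(T=1) = 5/16 + 1/16 + 1/8 = 1/2

H(S) = -[(3/8)·log₂(3/8) + (1/8)·log₂(1/8) + (1/2)·log₂(1/2)]
  = 0.5306 + 0.3750 + 0.5000
  = 1.4056 bits
H(T) = -[(1/2)·log₂(1/2) + (1/2)·log₂(1/2)]
  = 0.5000 + 0.5000
  = 1.0000 bits
H(S,T) = -[(1/16)·log₂(1/16) + (5/16)·log₂(5/16) + (1/16)·log₂(1/16) + (1/16)·log₂(1/16) + (3/8)·log₂(3/8) + (1/8)·log₂(1/8)]
  = 0.2500 + 0.5244 + 0.2500 + 0.2500 + 0.5306 + 0.3750
  = 2.1800 bits

I(S;T) = H(S) + H(T) - H(S,T)
  = 1.4056 + 1.0000 - 2.1800
  = 0.2256 bits

Distribution 2 (X, Y):
Marginal P(X) (row sums):
  P(X=0) = 1/16 + 1/8 + 1/8 = 5/16
  P(X=1) = 1/16 + 1/4 + 1/8 = 7/16
  P(X=2) = 1/8 + 1/16 + 1/16 = 1/4
Marginal P(Y) (column sums):
  P(Y=0) = 1/16 + 1/16 + 1/8 = 1/4
  P(Y=1) = 1/8 + 1/4 + 1/16 = 7/16
  P(Y=2) = 1/8 + 1/8 + 1/16 = 5/16

H(X) = -[(5/16)·log₂(5/16) + (7/16)·log₂(7/16) + (1/4)·log₂(1/4)]
  = 0.5244 + 0.5218 + 0.5000
  = 1.5462 bits
H(Y) = -[(1/4)·log₂(1/4) + (7/16)·log₂(7/16) + (5/16)·log₂(5/16)]
  = 0.5000 + 0.5218 + 0.5244
  = 1.5462 bits
H(X,Y) = -[(1/16)·log₂(1/16) + (1/8)·log₂(1/8) + (1/8)·log₂(1/8) + (1/16)·log₂(1/16) + (1/4)·log₂(1/4) + (1/8)·log₂(1/8) + (1/8)·log₂(1/8) + (1/16)·log₂(1/16) + (1/16)·log₂(1/16)]
  = 0.2500 + 0.3750 + 0.3750 + 0.2500 + 0.5000 + 0.3750 + 0.3750 + 0.2500 + 0.2500
  = 3.0000 bits

I(X;Y) = H(X) + H(Y) - H(X,Y)
  = 1.5462 + 1.5462 - 3.0000
  = 0.0924 bits

I(S;T) = 0.2256 bits > I(X;Y) = 0.0924 bits, so (S, T) has the higher mutual information (stronger dependence).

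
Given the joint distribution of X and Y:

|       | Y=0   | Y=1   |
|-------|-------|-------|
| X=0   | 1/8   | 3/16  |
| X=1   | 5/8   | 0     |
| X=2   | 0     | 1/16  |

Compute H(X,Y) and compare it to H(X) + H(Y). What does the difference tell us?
Marginal P(X) (row sums):
  P(X=0) = 1/8 + 3/16 = 5/16
  P(X=1) = 5/8 + 0 = 5/8
  P(X=2) = 0 + 1/16 = 1/16
Marginal P(Y) (column sums):
  P(Y=0) = 1/8 + 5/8 + 0 = 3/4
  P(Y=1) = 3/16 + 0 + 1/16 = 1/4

H(X,Y) = -[(1/8)·log₂(1/8) + (3/16)·log₂(3/16) + (5/8)·log₂(5/8) + (1/16)·log₂(1/16)]
  = 0.3750 + 0.4528 + 0.4238 + 0.2500
  = 1.5016 bits
H(X) = -[(5/16)·log₂(5/16) + (5/8)·log₂(5/8) + (1/16)·log₂(1/16)]
  = 0.5244 + 0.4238 + 0.2500
  = 1.1982 bits
H(Y) = -[(3/4)·log₂(3/4) + (1/4)·log₂(1/4)]
  = 0.3113 + 0.5000
  = 0.8113 bits

H(X) + H(Y) = 1.1982 + 0.8113 = 2.0095 bits
Difference: H(X) + H(Y) - H(X,Y) = 2.0095 - 1.5016 = 0.5079 bits = I(X;Y)

The difference is the mutual information; it is positive here, so X and Y are dependent (knowing one reduces uncertainty about the other by 0.5079 bits).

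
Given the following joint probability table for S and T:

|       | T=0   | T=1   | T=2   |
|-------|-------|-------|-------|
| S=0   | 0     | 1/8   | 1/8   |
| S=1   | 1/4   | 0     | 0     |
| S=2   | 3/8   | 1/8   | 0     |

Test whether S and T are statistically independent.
Marginal P(S) (row sums):
  P(S=0) = 0 + 1/8 + 1/8 = 1/4
  P(S=1) = 1/4 + 0 + 0 = 1/4
  P(S=2) = 3/8 + 1/8 + 0 = 1/2
Marginal P(T) (column sums):
  P(T=0) = 0 + 1/4 + 3/8 = 5/8
  P(T=1) = 1/8 + 0 + 1/8 = 1/4
  P(T=2) = 1/8 + 0 + 0 = 1/8

S and T are independent iff P(S=i,T=j) = P(S=i)·P(T=j) for every cell.
  P(S=0)·P(T=0) = 1/4 × 5/8 = 5/32, but P(S=0,T=0) = 0 ✗

No, S and T are not independent. Quantitatively, I(S;T) > 0:

H(S) = -[(1/4)·log₂(1/4) + (1/4)·log₂(1/4) + (1/2)·log₂(1/2)]
  = 0.5000 + 0.5000 + 0.5000
  = 1.5000 bits
H(T) = -[(5/8)·log₂(5/8) + (1/4)·log₂(1/4) + (1/8)·log₂(1/8)]
  = 0.4238 + 0.5000 + 0.3750
  = 1.2988 bits
H(S,T) = -[(1/8)·log₂(1/8) + (1/8)·log₂(1/8) + (1/4)·log₂(1/4) + (3/8)·log₂(3/8) + (1/8)·log₂(1/8)]
  = 0.3750 + 0.3750 + 0.5000 + 0.5306 + 0.3750
  = 2.1556 bits
I(S;T) = H(S) + H(T) - H(S,T) = 1.5000 + 1.2988 - 2.1556 = 0.6432 bits > 0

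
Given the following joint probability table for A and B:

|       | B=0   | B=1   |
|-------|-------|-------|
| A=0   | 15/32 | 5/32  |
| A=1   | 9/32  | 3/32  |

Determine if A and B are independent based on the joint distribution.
Marginal P(A) (row sums):
  P(A=0) = 15/32 + 5/32 = 5/8
  P(A=1) = 9/32 + 3/32 = 3/8
Marginal P(B) (column sums):
  P(B=0) = 15/32 + 9/32 = 3/4
  P(B=1) = 5/32 + 3/32 = 1/4

A and B are independent iff P(A=i,B=j) = P(A=i)·P(B=j) for every cell.
  P(A=0)·P(B=0) = 5/8 × 3/4 = 15/32 = P(A=0,B=0) ✓
  P(A=0)·P(B=1) = 5/8 × 1/4 = 5/32 = P(A=0,B=1) ✓
  P(A=1)·P(B=0) = 3/8 × 3/4 = 9/32 = P(A=1,B=0) ✓
  P(A=1)·P(B=1) = 3/8 × 1/4 = 3/32 = P(A=1,B=1) ✓

Yes, A and B are independent: every cell factors, so I(A;B) = 0 bits.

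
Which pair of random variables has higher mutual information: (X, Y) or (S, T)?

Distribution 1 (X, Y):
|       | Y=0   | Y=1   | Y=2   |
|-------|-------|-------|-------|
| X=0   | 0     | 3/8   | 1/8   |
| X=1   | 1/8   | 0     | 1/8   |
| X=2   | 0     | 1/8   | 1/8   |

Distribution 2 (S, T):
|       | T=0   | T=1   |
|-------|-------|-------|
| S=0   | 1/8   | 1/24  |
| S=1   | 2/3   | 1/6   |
Distribution 1 (X, Y):
Marginal P(X) (row sums):
  P(X=0) = 0 + 3/8 + 1/8 = 1/2
  P(X=1) = 1/8 + 0 + 1/8 = 1/4
  P(X=2) = 0 + 1/8 + 1/8 = 1/4
Marginal P(Y) (column sums):
  P(Y=0) = 0 + 1/8 + 0 = 1/8
  P(Y=1) = 3/8 + 0 + 1/8 = 1/2
  P(Y=2) = 1/8 + 1/8 + 1/8 = 3/8

H(X) = -[(1/2)·log₂(1/2) + (1/4)·log₂(1/4) + (1/4)·log₂(1/4)]
  = 0.5000 + 0.5000 + 0.5000
  = 1.5000 bits
H(Y) = -[(1/8)·log₂(1/8) + (1/2)·log₂(1/2) + (3/8)·log₂(3/8)]
  = 0.3750 + 0.5000 + 0.5306
  = 1.4056 bits
H(X,Y) = -[(3/8)·log₂(3/8) + (1/8)·log₂(1/8) + (1/8)·log₂(1/8) + (1/8)·log₂(1/8) + (1/8)·log₂(1/8) + (1/8)·log₂(1/8)]
  = 0.5306 + 0.3750 + 0.3750 + 0.3750 + 0.3750 + 0.3750
  = 2.4056 bits

I(X;Y) = H(X) + H(Y) - H(X,Y)
  = 1.5000 + 1.4056 - 2.4056
  = 0.5000 bits

Distribution 2 (S, T):
Marginal P(S) (row sums):
  P(S=0) = 1/8 + 1/24 = 1/6
  P(S=1) = 2/3 + 1/6 = 5/6
Marginal P(T) (column sums):
  P(T=0) = 1/8 + 2/3 = 19/24
  P(T=1) = 1/24 + 1/6 = 5/24

H(S) = -[(1/6)·log₂(1/6) + (5/6)·log₂(5/6)]
  = 0.4308 + 0.2192
  = 0.6500 bits
H(T) = -[(19/24)·log₂(19/24) + (5/24)·log₂(5/24)]
  = 0.2668 + 0.4715
  = 0.7383 bits
H(S,T) = -[(1/8)·log₂(1/8) + (1/24)·log₂(1/24) + (2/3)·log₂(2/3) + (1/6)·log₂(1/6)]
  = 0.3750 + 0.1910 + 0.3900 + 0.4308
  = 1.3868 bits

I(S;T) = H(S) + H(T) - H(S,T)
  = 0.6500 + 0.7383 - 1.3868
  = 0.0015 bits

I(X;Y) = 0.5000 bits > I(S;T) = 0.0015 bits, so (X, Y) has the higher mutual information (stronger dependence).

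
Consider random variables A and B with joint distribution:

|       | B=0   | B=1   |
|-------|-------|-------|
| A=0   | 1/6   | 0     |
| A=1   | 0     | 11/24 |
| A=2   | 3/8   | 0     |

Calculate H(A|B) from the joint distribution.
Marginal P(B) (column sums):
  P(B=0) = 1/6 + 0 + 3/8 = 13/24
  P(B=1) = 0 + 11/24 + 0 = 11/24

H(A|B) = -Σ P(A,B)·log₂ P(A|B), where P(A|B) = P(A,B) / P(B)
  (cells with P(A,B) = 0 contribute 0)
  (A=0,B=0): P(A|B) = (1/6)/(13/24) = 4/13;  -(1/6)·log₂(4/13) = 0.2834
  (A=1,B=1): P(A|B) = (11/24)/(11/24) = 1;  -(11/24)·log₂(1) = 0.0000
  (A=2,B=0): P(A|B) = (3/8)/(13/24) = 9/13;  -(3/8)·log₂(9/13) = 0.1989
H(A|B) = 0.2834 + 0.0000 + 0.1989
  = 0.4823 bits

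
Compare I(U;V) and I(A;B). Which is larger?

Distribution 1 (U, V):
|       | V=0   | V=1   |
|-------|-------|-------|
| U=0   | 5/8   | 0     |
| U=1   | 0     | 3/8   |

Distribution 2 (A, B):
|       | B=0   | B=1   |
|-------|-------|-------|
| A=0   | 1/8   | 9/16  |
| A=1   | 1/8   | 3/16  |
Distribution 1 (U, V):
Marginal P(U) (row sums):
  P(U=0) = 5/8 + 0 = 5/8
  P(U=1) = 0 + 3/8 = 3/8
Marginal P(V) (column sums):
  P(V=0) = 5/8 + 0 = 5/8
  P(V=1) = 0 + 3/8 = 3/8

H(U) = -[(5/8)·log₂(5/8) + (3/8)·log₂(3/8)]
  = 0.4238 + 0.5306
  = 0.9544 bits
H(V) = -[(5/8)·log₂(5/8) + (3/8)·log₂(3/8)]
  = 0.4238 + 0.5306
  = 0.9544 bits
H(U,V) = -[(5/8)·log₂(5/8) + (3/8)·log₂(3/8)]
  = 0.4238 + 0.5306
  = 0.9544 bits

I(U;V) = H(U) + H(V) - H(U,V)
  = 0.9544 + 0.9544 - 0.9544
  = 0.9544 bits

Distribution 2 (A, B):
Marginal P(A) (row sums):
  P(A=0) = 1/8 + 9/16 = 11/16
  P(A=1) = 1/8 + 3/16 = 5/16
Marginal P(B) (column sums):
  P(B=0) = 1/8 + 1/8 = 1/4
  P(B=1) = 9/16 + 3/16 = 3/4

H(A) = -[(11/16)·log₂(11/16) + (5/16)·log₂(5/16)]
  = 0.3716 + 0.5244
  = 0.8960 bits
H(B) = -[(1/4)·log₂(1/4) + (3/4)·log₂(3/4)]
  = 0.5000 + 0.3113
  = 0.8113 bits
H(A,B) = -[(1/8)·log₂(1/8) + (9/16)·log₂(9/16) + (1/8)·log₂(1/8) + (3/16)·log₂(3/16)]
  = 0.3750 + 0.4669 + 0.3750 + 0.4528
  = 1.6697 bits

I(A;B) = H(A) + H(B) - H(A,B)
  = 0.8960 + 0.8113 - 1.6697
  = 0.0376 bits

I(U;V) = 0.9544 bits > I(A;B) = 0.0376 bits, so (U, V) has the higher mutual information (stronger dependence).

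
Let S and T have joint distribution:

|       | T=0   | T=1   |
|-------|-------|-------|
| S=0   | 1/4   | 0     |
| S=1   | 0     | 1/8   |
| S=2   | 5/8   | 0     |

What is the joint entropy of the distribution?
H(S,T) = -Σ P(S,T) log₂ P(S,T), summed over the non-zero cells:
H(S,T) = -[(1/4)·log₂(1/4) + (1/8)·log₂(1/8) + (5/8)·log₂(5/8)]
  = 0.5000 + 0.3750 + 0.4238
  = 1.2988 bits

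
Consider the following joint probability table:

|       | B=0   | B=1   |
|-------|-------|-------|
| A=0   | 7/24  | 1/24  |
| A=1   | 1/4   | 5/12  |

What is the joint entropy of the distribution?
H(A,B) = -Σ P(A,B) log₂ P(A,B), summed over the non-zero cells:
H(A,B) = -[(7/24)·log₂(7/24) + (1/24)·log₂(1/24) + (1/4)·log₂(1/4) + (5/12)·log₂(5/12)]
  = 0.5185 + 0.1910 + 0.5000 + 0.5263
  = 1.7358 bits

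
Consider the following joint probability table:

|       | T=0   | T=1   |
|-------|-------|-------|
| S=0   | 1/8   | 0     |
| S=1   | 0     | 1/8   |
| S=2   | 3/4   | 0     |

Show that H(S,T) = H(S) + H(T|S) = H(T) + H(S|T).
Marginal P(S) (row sums):
  P(S=0) = 1/8 + 0 = 1/8
  P(S=1) = 0 + 1/8 = 1/8
  P(S=2) = 3/4 + 0 = 3/4
Marginal P(T) (column sums):
  P(T=0) = 1/8 + 0 + 3/4 = 7/8
  P(T=1) = 0 + 1/8 + 0 = 1/8

Decomposition 1: H(S) + H(T|S)
H(S) = -[(1/8)·log₂(1/8) + (1/8)·log₂(1/8) + (3/4)·log₂(3/4)]
  = 0.3750 + 0.3750 + 0.3113
  = 1.0613 bits
H(T|S) = -Σ P(S,T)·log₂ P(T|S), where P(T|S) = P(S,T) / P(S)
  (cells with P(S,T) = 0 contribute 0)
  (S=0,T=0): P(T|S) = (1/8)/(1/8) = 1;  -(1/8)·log₂(1) = 0.0000
  (S=1,T=1): P(T|S) = (1/8)/(1/8) = 1;  -(1/8)·log₂(1) = 0.0000
  (S=2,T=0): P(T|S) = (3/4)/(3/4) = 1;  -(3/4)·log₂(1) = 0.0000
H(T|S) = 0.0000 + 0.0000 + 0.0000
  = 0.0000 bits
H(S) + H(T|S) = 1.0613 + 0.0000 = 1.0613 bits

Decomposition 2: H(T) + H(S|T)
H(T) = -[(7/8)·log₂(7/8) + (1/8)·log₂(1/8)]
  = 0.1686 + 0.3750
  = 0.5436 bits
H(S|T) = -Σ P(S,T)·log₂ P(S|T), where P(S|T) = P(S,T) / P(T)
  (cells with P(S,T) = 0 contribute 0)
  (S=0,T=0): P(S|T) = (1/8)/(7/8) = 1/7;  -(1/8)·log₂(1/7) = 0.3509
  (S=1,T=1): P(S|T) = (1/8)/(1/8) = 1;  -(1/8)·log₂(1) = 0.0000
  (S=2,T=0): P(S|T) = (3/4)/(7/8) = 6/7;  -(3/4)·log₂(6/7) = 0.1668
H(S|T) = 0.3509 + 0.0000 + 0.1668
  = 0.5177 bits
H(T) + H(S|T) = 0.5436 + 0.5177 = 1.0613 bits

Direct computation of the joint entropy:
H(S,T) = -[(1/8)·log₂(1/8) + (1/8)·log₂(1/8) + (3/4)·log₂(3/4)]
  = 0.3750 + 0.3750 + 0.3113
  = 1.0613 bits

All three agree: H(S,T) = 1.0613 bits ✓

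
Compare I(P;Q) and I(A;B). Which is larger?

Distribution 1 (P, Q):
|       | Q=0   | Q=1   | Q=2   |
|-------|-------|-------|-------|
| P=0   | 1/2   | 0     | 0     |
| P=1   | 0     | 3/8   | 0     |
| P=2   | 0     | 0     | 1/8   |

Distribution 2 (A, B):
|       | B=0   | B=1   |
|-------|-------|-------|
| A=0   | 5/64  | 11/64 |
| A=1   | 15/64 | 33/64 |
Distribution 1 (P, Q):
Marginal P(P) (row sums):
  P(P=0) = 1/2 + 0 + 0 = 1/2
  P(P=1) = 0 + 3/8 + 0 = 3/8
  P(P=2) = 0 + 0 + 1/8 = 1/8
Marginal P(Q) (column sums):
  P(Q=0) = 1/2 + 0 + 0 = 1/2
  P(Q=1) = 0 + 3/8 + 0 = 3/8
  P(Q=2) = 0 + 0 + 1/8 = 1/8

H(P) = -[(1/2)·log₂(1/2) + (3/8)·log₂(3/8) + (1/8)·log₂(1/8)]
  = 0.5000 + 0.5306 + 0.3750
  = 1.4056 bits
H(Q) = -[(1/2)·log₂(1/2) + (3/8)·log₂(3/8) + (1/8)·log₂(1/8)]
  = 0.5000 + 0.5306 + 0.3750
  = 1.4056 bits
H(P,Q) = -[(1/2)·log₂(1/2) + (3/8)·log₂(3/8) + (1/8)·log₂(1/8)]
  = 0.5000 + 0.5306 + 0.3750
  = 1.4056 bits

I(P;Q) = H(P) + H(Q) - H(P,Q)
  = 1.4056 + 1.4056 - 1.4056
  = 1.4056 bits

Distribution 2 (A, B):
Marginal P(A) (row sums):
  P(A=0) = 5/64 + 11/64 = 1/4
  P(A=1) = 15/64 + 33/64 = 3/4
Marginal P(B) (column sums):
  P(B=0) = 5/64 + 15/64 = 5/16
  P(B=1) = 11/64 + 33/64 = 11/16

H(A) = -[(1/4)·log₂(1/4) + (3/4)·log₂(3/4)]
  = 0.5000 + 0.3113
  = 0.8113 bits
H(B) = -[(5/16)·log₂(5/16) + (11/16)·log₂(11/16)]
  = 0.5244 + 0.3716
  = 0.8960 bits
H(A,B) = -[(5/64)·log₂(5/64) + (11/64)·log₂(11/64) + (15/64)·log₂(15/64) + (33/64)·log₂(33/64)]
  = 0.2873 + 0.4367 + 0.4906 + 0.4927
  = 1.7073 bits

I(A;B) = H(A) + H(B) - H(A,B)
  = 0.8113 + 0.8960 - 1.7073
  = 0.0000 bits

I(P;Q) = 1.4056 bits > I(A;B) = 0.0000 bits, so (P, Q) has the higher mutual information (stronger dependence).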